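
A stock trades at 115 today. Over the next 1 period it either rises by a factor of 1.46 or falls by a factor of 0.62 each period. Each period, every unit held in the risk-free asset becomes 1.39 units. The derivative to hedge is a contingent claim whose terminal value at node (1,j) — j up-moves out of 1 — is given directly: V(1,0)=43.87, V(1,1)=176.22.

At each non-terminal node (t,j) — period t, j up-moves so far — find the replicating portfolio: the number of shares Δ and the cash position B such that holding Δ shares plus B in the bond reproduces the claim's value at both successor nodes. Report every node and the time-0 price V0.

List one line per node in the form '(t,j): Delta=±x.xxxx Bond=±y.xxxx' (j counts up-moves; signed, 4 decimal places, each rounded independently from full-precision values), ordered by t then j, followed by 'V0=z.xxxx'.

Since d<R<u, set p* = (R−d)/(u−d) = 0.9167; price each node as the discounted p*-expectation of its children.
Terminal payoffs: V(1,0)=43.8700, V(1,1)=176.2200
(0,0): S=115.0000. Δ = (V_up−V_dn)/(S_up−S_dn) = (176.2200−43.8700)/(167.9000−71.3000) = 1.3701. V = [p*·176.2200 + (1−p*)·43.8700]/1.39 = 118.8423. B = V − Δ·S = -38.7172.
Check: Δ(0,0)·S0 + B(0,0) = 118.8423 = V0.

(0,0): Delta=1.3701 Bond=-38.7172
V0=118.8423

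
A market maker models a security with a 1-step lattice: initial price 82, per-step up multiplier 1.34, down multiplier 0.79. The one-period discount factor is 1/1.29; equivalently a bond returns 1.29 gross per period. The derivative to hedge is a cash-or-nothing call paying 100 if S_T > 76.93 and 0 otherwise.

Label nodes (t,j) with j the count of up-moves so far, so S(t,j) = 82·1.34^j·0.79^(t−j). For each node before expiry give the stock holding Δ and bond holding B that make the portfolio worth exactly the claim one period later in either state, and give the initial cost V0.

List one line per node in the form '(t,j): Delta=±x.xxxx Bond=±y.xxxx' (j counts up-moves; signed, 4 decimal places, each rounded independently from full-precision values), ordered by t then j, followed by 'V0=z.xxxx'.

Under the risk-neutral measure, an up-move has probability p* = (R−d)/(u−d) = 0.9091 and values discount at R = 1.29.
Terminal values V(1,·): V(1,0)=0.0000, V(1,1)=100.0000
  t=0,j=0: stock 82.0000 → up 109.8800 (V=100.0000), down 64.7800 (V=0.0000). Price 70.4722; hedge Δ=2.2173, bond B=-111.3460.
Each (Δ,B) replicates both successor values, so the strategy is self-financing and V0 is arbitrage-free.

(0,0): Delta=2.2173 Bond=-111.3460
V0=70.4722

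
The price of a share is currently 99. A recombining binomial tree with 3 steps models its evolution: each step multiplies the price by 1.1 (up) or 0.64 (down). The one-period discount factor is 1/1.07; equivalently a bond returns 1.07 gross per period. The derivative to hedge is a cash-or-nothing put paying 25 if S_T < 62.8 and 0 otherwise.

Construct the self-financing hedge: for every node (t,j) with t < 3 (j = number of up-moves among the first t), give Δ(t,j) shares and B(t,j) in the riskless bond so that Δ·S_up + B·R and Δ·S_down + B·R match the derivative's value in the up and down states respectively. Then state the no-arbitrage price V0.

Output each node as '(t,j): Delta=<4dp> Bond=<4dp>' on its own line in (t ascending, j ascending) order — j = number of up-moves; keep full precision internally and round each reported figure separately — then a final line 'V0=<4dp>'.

(0,0): Delta=-0.0585 Bond=6.0369
(1,0): Delta=-0.7494 Bond=50.2351
(1,1): Delta=-0.0304 Bond=3.4054
(2,0): Delta=0.0000 Bond=23.3645
(2,1): Delta=-0.7798 Bond=55.8716
(2,2): Delta=0.0000 Bond=0.0000
V0=0.2491

The replicating-portfolio and risk-neutral prices coincide; use p* = (1.07−0.64)/(1.1−0.64) = 0.9348 for the latter.
At expiry t=3: V(3,0)=25.0000, V(3,1)=25.0000, V(3,2)=0.0000, V(3,3)=0.0000
(2,0): S=40.5504. Δ = (V_up−V_dn)/(S_up−S_dn) = (25.0000−25.0000)/(44.6054−25.9523) = 0.0000. V = [p*·25.0000 + (1−p*)·25.0000]/1.07 = 23.3645. B = V − Δ·S = 23.3645.
(2,1): S=69.6960. Δ = (V_up−V_dn)/(S_up−S_dn) = (0.0000−25.0000)/(76.6656−44.6054) = -0.7798. V = [p*·0.0000 + (1−p*)·25.0000]/1.07 = 1.5238. B = V − Δ·S = 55.8716.
(2,2): S=119.7900. Δ = (V_up−V_dn)/(S_up−S_dn) = (0.0000−0.0000)/(131.7690−76.6656) = 0.0000. V = [p*·0.0000 + (1−p*)·0.0000]/1.07 = 0.0000. B = V − Δ·S = 0.0000.
(1,0): S=63.3600. Δ = (V_up−V_dn)/(S_up−S_dn) = (1.5238−23.3645)/(69.6960−40.5504) = -0.7494. V = [p*·1.5238 + (1−p*)·23.3645]/1.07 = 2.7553. B = V − Δ·S = 50.2351.
(1,1): S=108.9000. Δ = (V_up−V_dn)/(S_up−S_dn) = (0.0000−1.5238)/(119.7900−69.6960) = -0.0304. V = [p*·0.0000 + (1−p*)·1.5238]/1.07 = 0.0929. B = V − Δ·S = 3.4054.
(0,0): S=99.0000. Δ = (V_up−V_dn)/(S_up−S_dn) = (0.0929−2.7553)/(108.9000−63.3600) = -0.0585. V = [p*·0.0929 + (1−p*)·2.7553]/1.07 = 0.2491. B = V − Δ·S = 6.0369.
Each (Δ,B) replicates both successor values, so the strategy is self-financing and V0 is arbitrage-free.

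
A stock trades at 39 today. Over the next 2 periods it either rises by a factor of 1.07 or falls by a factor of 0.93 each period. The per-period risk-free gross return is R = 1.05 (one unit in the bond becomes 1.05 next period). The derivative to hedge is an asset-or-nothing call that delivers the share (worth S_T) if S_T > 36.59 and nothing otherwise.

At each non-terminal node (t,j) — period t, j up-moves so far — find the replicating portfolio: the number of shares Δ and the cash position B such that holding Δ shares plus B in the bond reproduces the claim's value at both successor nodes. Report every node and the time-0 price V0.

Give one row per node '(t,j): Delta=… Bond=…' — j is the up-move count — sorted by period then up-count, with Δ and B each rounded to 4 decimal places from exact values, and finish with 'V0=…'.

Since d<R<u, set p* = (R−d)/(u−d) = 0.8571; price each node as the discounted p*-expectation of its children.
Terminal payoffs: V(2,0)=0.0000, V(2,1)=38.8089, V(2,2)=44.6511
  t=1,j=0: stock 36.2700 → up 38.8089 (V=38.8089), down 33.7311 (V=0.0000). Price 31.6807; hedge Δ=7.6429, bond B=-245.5257.
  t=1,j=1: stock 41.7300 → up 44.6511 (V=44.6511), down 38.8089 (V=38.8089). Price 41.7300; hedge Δ=1.0000, bond B=0.0000.
  t=0,j=0: stock 39.0000 → up 41.7300 (V=41.7300), down 36.2700 (V=31.6807). Price 38.3756; hedge Δ=1.8405, bond B=-33.4049.
Self-financing check: at every node Δ·S+B equals the discounted successor values.

(0,0): Delta=1.8405 Bond=-33.4049
(1,0): Delta=7.6429 Bond=-245.5257
(1,1): Delta=1.0000 Bond=0.0000
V0=38.3756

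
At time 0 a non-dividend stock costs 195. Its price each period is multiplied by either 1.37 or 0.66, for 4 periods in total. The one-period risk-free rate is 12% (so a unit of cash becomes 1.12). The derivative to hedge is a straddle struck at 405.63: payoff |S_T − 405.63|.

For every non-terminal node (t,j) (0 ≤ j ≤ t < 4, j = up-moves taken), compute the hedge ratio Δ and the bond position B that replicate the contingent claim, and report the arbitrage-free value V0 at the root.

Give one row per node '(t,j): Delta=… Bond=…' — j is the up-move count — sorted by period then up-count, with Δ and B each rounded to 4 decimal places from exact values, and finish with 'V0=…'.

No-arbitrage ⇒ martingale measure with p* = (R−d)/(u−d) = 0.6479.
Payoff layer (t=4): V(4,0)=368.6293, V(4,1)=328.8254, V(4,2)=246.2024, V(4,3)=74.6969, V(4,4)=281.3070
(3,0): S=56.0617. Δ = (V_up−V_dn)/(S_up−S_dn) = (328.8254−368.6293)/(76.8046−37.0007) = -1.0000. V = [p*·328.8254 + (1−p*)·368.6293]/1.12 = 306.1079. B = V − Δ·S = 362.1696.
(3,1): S=116.3705. Δ = (V_up−V_dn)/(S_up−S_dn) = (246.2024−328.8254)/(159.4276−76.8046) = -1.0000. V = [p*·246.2024 + (1−p*)·328.8254]/1.12 = 245.7991. B = V − Δ·S = 362.1696.
(3,2): S=241.5570. Δ = (V_up−V_dn)/(S_up−S_dn) = (74.6969−246.2024)/(330.9331−159.4276) = -1.0000. V = [p*·74.6969 + (1−p*)·246.2024]/1.12 = 120.6126. B = V − Δ·S = 362.1696.
(3,3): S=501.4138. Δ = (V_up−V_dn)/(S_up−S_dn) = (281.3070−74.6969)/(686.9370−330.9331) = 0.5804. V = [p*·281.3070 + (1−p*)·74.6969]/1.12 = 186.2115. B = V − Δ·S = -104.7886.
(2,0): S=84.9420. Δ = (V_up−V_dn)/(S_up−S_dn) = (245.7991−306.1079)/(116.3705−56.0617) = -1.0000. V = [p*·245.7991 + (1−p*)·306.1079]/1.12 = 238.4238. B = V − Δ·S = 323.3658.
(2,1): S=176.3190. Δ = (V_up−V_dn)/(S_up−S_dn) = (120.6126−245.7991)/(241.5570−116.3705) = -1.0000. V = [p*·120.6126 + (1−p*)·245.7991]/1.12 = 147.0468. B = V − Δ·S = 323.3658.
(2,2): S=365.9955. Δ = (V_up−V_dn)/(S_up−S_dn) = (186.2115−120.6126)/(501.4138−241.5570) = 0.2524. V = [p*·186.2115 + (1−p*)·120.6126]/1.12 = 145.6369. B = V − Δ·S = 53.2440.
(1,0): S=128.7000. Δ = (V_up−V_dn)/(S_up−S_dn) = (147.0468−238.4238)/(176.3190−84.9420) = -1.0000. V = [p*·147.0468 + (1−p*)·238.4238]/1.12 = 160.0194. B = V − Δ·S = 288.7194.
(1,1): S=267.1500. Δ = (V_up−V_dn)/(S_up−S_dn) = (145.6369−147.0468)/(365.9955−176.3190) = -0.0074. V = [p*·145.6369 + (1−p*)·147.0468]/1.12 = 130.4762. B = V − Δ·S = 132.4619.
(0,0): S=195.0000. Δ = (V_up−V_dn)/(S_up−S_dn) = (130.4762−160.0194)/(267.1500−128.7000) = -0.2134. V = [p*·130.4762 + (1−p*)·160.0194]/1.12 = 125.7846. B = V − Δ·S = 167.3948.
Each (Δ,B) replicates both successor values, so the strategy is self-financing and V0 is arbitrage-free.

(0,0): Delta=-0.2134 Bond=167.3948
(1,0): Delta=-1.0000 Bond=288.7194
(1,1): Delta=-0.0074 Bond=132.4619
(2,0): Delta=-1.0000 Bond=323.3658
(2,1): Delta=-1.0000 Bond=323.3658
(2,2): Delta=0.2524 Bond=53.2440
(3,0): Delta=-1.0000 Bond=362.1696
(3,1): Delta=-1.0000 Bond=362.1696
(3,2): Delta=-1.0000 Bond=362.1696
(3,3): Delta=0.5804 Bond=-104.7886
V0=125.7846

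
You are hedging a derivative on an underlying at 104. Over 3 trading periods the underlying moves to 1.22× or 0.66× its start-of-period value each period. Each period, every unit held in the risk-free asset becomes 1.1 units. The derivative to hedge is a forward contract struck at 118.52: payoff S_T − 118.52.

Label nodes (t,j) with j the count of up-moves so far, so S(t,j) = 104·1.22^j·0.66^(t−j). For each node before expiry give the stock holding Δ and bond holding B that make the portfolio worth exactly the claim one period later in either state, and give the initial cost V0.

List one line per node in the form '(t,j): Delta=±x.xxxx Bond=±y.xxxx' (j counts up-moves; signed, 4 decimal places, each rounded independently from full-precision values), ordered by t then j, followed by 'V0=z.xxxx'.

(0,0): Delta=1.0000 Bond=-89.0458
(1,0): Delta=1.0000 Bond=-97.9504
(1,1): Delta=1.0000 Bond=-97.9504
(2,0): Delta=1.0000 Bond=-107.7455
(2,1): Delta=1.0000 Bond=-107.7455
(2,2): Delta=1.0000 Bond=-107.7455
V0=14.9542

Since d<R<u, set p* = (R−d)/(u−d) = 0.7857; price each node as the discounted p*-expectation of its children.
At expiry t=3: V(3,0)=-88.6204, V(3,1)=-63.2511, V(3,2)=-16.3562, V(3,3)=70.3282
Node (2,0) S=45.3024: V=(p*·-63.2511+(1−p*)·-88.6204)/1.1=-62.4431; Δ=(-63.2511−-88.6204)/(55.2689−29.8996)=1.0000; B=V−Δ·S=-107.7455
Node (2,1) S=83.7408: V=(p*·-16.3562+(1−p*)·-63.2511)/1.1=-24.0047; Δ=(-16.3562−-63.2511)/(102.1638−55.2689)=1.0000; B=V−Δ·S=-107.7455
Node (2,2) S=154.7936: V=(p*·70.3282+(1−p*)·-16.3562)/1.1=47.0481; Δ=(70.3282−-16.3562)/(188.8482−102.1638)=1.0000; B=V−Δ·S=-107.7455
Node (1,0) S=68.6400: V=(p*·-24.0047+(1−p*)·-62.4431)/1.1=-29.3104; Δ=(-24.0047−-62.4431)/(83.7408−45.3024)=1.0000; B=V−Δ·S=-97.9504
Node (1,1) S=126.8800: V=(p*·47.0481+(1−p*)·-24.0047)/1.1=28.9296; Δ=(47.0481−-24.0047)/(154.7936−83.7408)=1.0000; B=V−Δ·S=-97.9504
Node (0,0) S=104.0000: V=(p*·28.9296+(1−p*)·-29.3104)/1.1=14.9542; Δ=(28.9296−-29.3104)/(126.8800−68.6400)=1.0000; B=V−Δ·S=-89.0458
Self-financing check: at every node Δ·S+B equals the discounted successor values.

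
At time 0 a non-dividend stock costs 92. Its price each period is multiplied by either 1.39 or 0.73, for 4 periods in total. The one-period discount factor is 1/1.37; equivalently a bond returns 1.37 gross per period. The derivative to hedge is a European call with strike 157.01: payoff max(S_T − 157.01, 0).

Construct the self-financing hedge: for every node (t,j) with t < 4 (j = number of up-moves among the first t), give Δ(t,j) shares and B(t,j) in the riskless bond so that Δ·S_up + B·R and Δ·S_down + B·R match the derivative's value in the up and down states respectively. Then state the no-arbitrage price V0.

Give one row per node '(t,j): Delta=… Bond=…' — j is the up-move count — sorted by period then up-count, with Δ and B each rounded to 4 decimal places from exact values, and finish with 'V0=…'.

(0,0): Delta=0.9651 Bond=-41.2668
(1,0): Delta=0.2640 Bond=-9.4469
(1,1): Delta=0.9766 Bond=-58.0071
(2,0): Delta=0.0000 Bond=0.0000
(2,1): Delta=0.2683 Bond=-13.3467
(2,2): Delta=0.9883 Bond=-81.5360
(3,0): Delta=0.0000 Bond=0.0000
(3,1): Delta=0.0000 Bond=0.0000
(3,2): Delta=0.2727 Bond=-18.8565
(3,3): Delta=1.0000 Bond=-114.6058
V0=47.5247

The replicating-portfolio and risk-neutral prices coincide; use p* = (1.37−0.73)/(1.39−0.73) = 0.9697 for the latter.
Payoff layer (t=4): V(4,0)=0.0000, V(4,1)=0.0000, V(4,2)=0.0000, V(4,3)=23.3562, V(4,4)=186.4270
(3,0): S=35.7896. Δ = (V_up−V_dn)/(S_up−S_dn) = (0.0000−0.0000)/(49.7475−26.1264) = 0.0000. V = [p*·0.0000 + (1−p*)·0.0000]/1.37 = 0.0000. B = V − Δ·S = 0.0000.
(3,1): S=68.1473. Δ = (V_up−V_dn)/(S_up−S_dn) = (0.0000−0.0000)/(94.7247−49.7475) = 0.0000. V = [p*·0.0000 + (1−p*)·0.0000]/1.37 = 0.0000. B = V − Δ·S = 0.0000.
(3,2): S=129.7598. Δ = (V_up−V_dn)/(S_up−S_dn) = (23.3562−0.0000)/(180.3662−94.7247) = 0.2727. V = [p*·23.3562 + (1−p*)·0.0000]/1.37 = 16.5317. B = V − Δ·S = -18.8565.
(3,3): S=247.0769. Δ = (V_up−V_dn)/(S_up−S_dn) = (186.4270−23.3562)/(343.4370−180.3662) = 1.0000. V = [p*·186.4270 + (1−p*)·23.3562]/1.37 = 132.4711. B = V − Δ·S = -114.6058.
(2,0): S=49.0268. Δ = (V_up−V_dn)/(S_up−S_dn) = (0.0000−0.0000)/(68.1473−35.7896) = 0.0000. V = [p*·0.0000 + (1−p*)·0.0000]/1.37 = 0.0000. B = V − Δ·S = 0.0000.
(2,1): S=93.3524. Δ = (V_up−V_dn)/(S_up−S_dn) = (16.5317−0.0000)/(129.7598−68.1473) = 0.2683. V = [p*·16.5317 + (1−p*)·0.0000]/1.37 = 11.7013. B = V − Δ·S = -13.3467.
(2,2): S=177.7532. Δ = (V_up−V_dn)/(S_up−S_dn) = (132.4711−16.5317)/(247.0769−129.7598) = 0.9883. V = [p*·132.4711 + (1−p*)·16.5317]/1.37 = 94.1298. B = V − Δ·S = -81.5360.
(1,0): S=67.1600. Δ = (V_up−V_dn)/(S_up−S_dn) = (11.7013−0.0000)/(93.3524−49.0268) = 0.2640. V = [p*·11.7013 + (1−p*)·0.0000]/1.37 = 8.2822. B = V − Δ·S = -9.4469.
(1,1): S=127.8800. Δ = (V_up−V_dn)/(S_up−S_dn) = (94.1298−11.7013)/(177.7532−93.3524) = 0.9766. V = [p*·94.1298 + (1−p*)·11.7013]/1.37 = 66.8846. B = V − Δ·S = -58.0071.
(0,0): S=92.0000. Δ = (V_up−V_dn)/(S_up−S_dn) = (66.8846−8.2822)/(127.8800−67.1600) = 0.9651. V = [p*·66.8846 + (1−p*)·8.2822]/1.37 = 47.5247. B = V − Δ·S = -41.2668.
The time-0 hedge costs 47.5247, which is the no-arbitrage price.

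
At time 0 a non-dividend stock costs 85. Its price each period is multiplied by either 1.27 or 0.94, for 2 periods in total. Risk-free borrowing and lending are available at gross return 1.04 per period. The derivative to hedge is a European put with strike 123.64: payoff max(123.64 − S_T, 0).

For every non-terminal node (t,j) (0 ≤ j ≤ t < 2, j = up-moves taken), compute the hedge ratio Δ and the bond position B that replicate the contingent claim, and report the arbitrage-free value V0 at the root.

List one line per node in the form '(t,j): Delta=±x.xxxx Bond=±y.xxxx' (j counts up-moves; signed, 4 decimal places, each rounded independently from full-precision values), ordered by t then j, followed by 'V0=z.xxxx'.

No-arbitrage ⇒ martingale measure with p* = (R−d)/(u−d) = 0.3030.
Payoff layer (t=2): V(2,0)=48.5340, V(2,1)=22.1670, V(2,2)=0.0000
  t=1,j=0: stock 79.9000 → up 101.4730 (V=22.1670), down 75.1060 (V=48.5340). Price 38.9846; hedge Δ=-1.0000, bond B=118.8846.
  t=1,j=1: stock 107.9500 → up 137.0965 (V=0.0000), down 101.4730 (V=22.1670). Price 14.8555; hedge Δ=-0.6223, bond B=82.0282.
  t=0,j=0: stock 85.0000 → up 107.9500 (V=14.8555), down 79.9000 (V=38.9846). Price 30.4546; hedge Δ=-0.8602, bond B=103.5731.
The time-0 hedge costs 30.4546, which is the no-arbitrage price.

(0,0): Delta=-0.8602 Bond=103.5731
(1,0): Delta=-1.0000 Bond=118.8846
(1,1): Delta=-0.6223 Bond=82.0282
V0=30.4546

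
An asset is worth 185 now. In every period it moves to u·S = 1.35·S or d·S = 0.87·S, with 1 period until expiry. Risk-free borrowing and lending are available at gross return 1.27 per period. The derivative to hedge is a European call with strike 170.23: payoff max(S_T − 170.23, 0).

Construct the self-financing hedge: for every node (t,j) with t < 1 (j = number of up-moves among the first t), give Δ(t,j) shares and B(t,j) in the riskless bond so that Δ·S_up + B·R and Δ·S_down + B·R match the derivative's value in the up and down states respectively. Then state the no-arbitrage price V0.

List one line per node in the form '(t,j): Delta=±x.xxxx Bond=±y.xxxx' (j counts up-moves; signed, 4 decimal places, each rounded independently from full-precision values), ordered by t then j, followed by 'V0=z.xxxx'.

Since d<R<u, set p* = (R−d)/(u−d) = 0.8333; price each node as the discounted p*-expectation of its children.
Terminal values V(1,·): V(1,0)=0.0000, V(1,1)=79.5200
Node (0,0) S=185.0000: V=(p*·79.5200+(1−p*)·0.0000)/1.27=52.1785; Δ=(79.5200−0.0000)/(249.7500−160.9500)=0.8955; B=V−Δ·S=-113.4882
The time-0 hedge costs 52.1785, which is the no-arbitrage price.

(0,0): Delta=0.8955 Bond=-113.4882
V0=52.1785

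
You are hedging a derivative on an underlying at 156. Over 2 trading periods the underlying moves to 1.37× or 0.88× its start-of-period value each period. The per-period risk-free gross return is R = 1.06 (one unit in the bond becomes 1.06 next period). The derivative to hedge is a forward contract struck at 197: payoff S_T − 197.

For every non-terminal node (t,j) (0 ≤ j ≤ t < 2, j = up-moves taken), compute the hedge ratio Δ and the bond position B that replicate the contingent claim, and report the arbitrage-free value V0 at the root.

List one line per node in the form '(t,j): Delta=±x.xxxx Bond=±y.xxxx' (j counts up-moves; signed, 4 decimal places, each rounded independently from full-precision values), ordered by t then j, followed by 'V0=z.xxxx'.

No-arbitrage ⇒ martingale measure with p* = (R−d)/(u−d) = 0.3673.
Terminal payoffs: V(2,0)=-76.1936, V(2,1)=-8.9264, V(2,2)=95.7964
  t=1,j=0: stock 137.2800 → up 188.0736 (V=-8.9264), down 120.8064 (V=-76.1936). Price -48.5691; hedge Δ=1.0000, bond B=-185.8491.
  t=1,j=1: stock 213.7200 → up 292.7964 (V=95.7964), down 188.0736 (V=-8.9264). Price 27.8709; hedge Δ=1.0000, bond B=-185.8491.
  t=0,j=0: stock 156.0000 → up 213.7200 (V=27.8709), down 137.2800 (V=-48.5691). Price -19.3293; hedge Δ=1.0000, bond B=-175.3293.
Check: Δ(0,0)·S0 + B(0,0) = -19.3293 = V0.

(0,0): Delta=1.0000 Bond=-175.3293
(1,0): Delta=1.0000 Bond=-185.8491
(1,1): Delta=1.0000 Bond=-185.8491
V0=-19.3293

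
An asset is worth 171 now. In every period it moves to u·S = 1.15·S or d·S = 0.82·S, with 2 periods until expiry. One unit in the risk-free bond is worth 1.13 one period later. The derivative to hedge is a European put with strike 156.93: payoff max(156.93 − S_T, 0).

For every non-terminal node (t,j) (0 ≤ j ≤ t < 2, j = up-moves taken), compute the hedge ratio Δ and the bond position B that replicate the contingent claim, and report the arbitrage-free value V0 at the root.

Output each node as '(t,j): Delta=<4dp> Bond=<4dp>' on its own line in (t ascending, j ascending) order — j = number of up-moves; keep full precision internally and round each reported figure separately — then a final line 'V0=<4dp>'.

Under the risk-neutral measure, an up-move has probability p* = (R−d)/(u−d) = 0.9394 and values discount at R = 1.13.
Terminal payoffs: V(2,0)=41.9496, V(2,1)=0.0000, V(2,2)=0.0000
Node (1,0) S=140.2200: V=(p*·0.0000+(1−p*)·41.9496)/1.13=2.2499; Δ=(0.0000−41.9496)/(161.2530−114.9804)=-0.9066; B=V−Δ·S=129.3699
Node (1,1) S=196.6500: V=(p*·0.0000+(1−p*)·0.0000)/1.13=0.0000; Δ=(0.0000−0.0000)/(226.1475−161.2530)=0.0000; B=V−Δ·S=0.0000
Node (0,0) S=171.0000: V=(p*·0.0000+(1−p*)·2.2499)/1.13=0.1207; Δ=(0.0000−2.2499)/(196.6500−140.2200)=-0.0399; B=V−Δ·S=6.9386
The time-0 hedge costs 0.1207, which is the no-arbitrage price.

(0,0): Delta=-0.0399 Bond=6.9386
(1,0): Delta=-0.9066 Bond=129.3699
(1,1): Delta=0.0000 Bond=0.0000
V0=0.1207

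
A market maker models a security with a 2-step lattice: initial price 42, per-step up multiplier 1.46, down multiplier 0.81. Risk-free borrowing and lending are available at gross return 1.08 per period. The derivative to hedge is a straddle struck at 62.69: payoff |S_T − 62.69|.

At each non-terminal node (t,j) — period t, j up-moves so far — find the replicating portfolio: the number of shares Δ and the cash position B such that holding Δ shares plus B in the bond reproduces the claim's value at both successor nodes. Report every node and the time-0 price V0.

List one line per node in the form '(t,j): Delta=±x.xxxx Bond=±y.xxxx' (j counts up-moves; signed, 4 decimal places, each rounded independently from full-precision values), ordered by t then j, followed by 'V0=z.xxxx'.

Risk-neutral probability p* = (R−d)/(u−d) = (1.08−0.81)/(1.46−0.81) = 0.4154.
At expiry t=2: V(2,0)=35.1338, V(2,1)=13.0208, V(2,2)=26.8372
Node (1,0) S=34.0200: V=(p*·13.0208+(1−p*)·35.1338)/1.08=24.0263; Δ=(13.0208−35.1338)/(49.6692−27.5562)=-1.0000; B=V−Δ·S=58.0463
Node (1,1) S=61.3200: V=(p*·26.8372+(1−p*)·13.0208)/1.08=17.3703; Δ=(26.8372−13.0208)/(89.5272−49.6692)=0.3466; B=V−Δ·S=-3.8857
Node (0,0) S=42.0000: V=(p*·17.3703+(1−p*)·24.0263)/1.08=19.6866; Δ=(17.3703−24.0263)/(61.3200−34.0200)=-0.2438; B=V−Δ·S=29.9266
The time-0 hedge costs 19.6866, which is the no-arbitrage price.

(0,0): Delta=-0.2438 Bond=29.9266
(1,0): Delta=-1.0000 Bond=58.0463
(1,1): Delta=0.3466 Bond=-3.8857
V0=19.6866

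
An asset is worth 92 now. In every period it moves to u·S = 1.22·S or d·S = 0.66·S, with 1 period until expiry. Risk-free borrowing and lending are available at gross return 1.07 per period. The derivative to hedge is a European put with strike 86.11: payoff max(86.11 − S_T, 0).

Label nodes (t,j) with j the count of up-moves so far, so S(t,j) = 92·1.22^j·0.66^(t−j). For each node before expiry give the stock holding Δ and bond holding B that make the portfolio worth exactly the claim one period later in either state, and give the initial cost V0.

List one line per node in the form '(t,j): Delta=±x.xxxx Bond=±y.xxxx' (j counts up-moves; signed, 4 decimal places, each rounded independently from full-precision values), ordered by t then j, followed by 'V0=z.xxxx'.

(0,0): Delta=-0.4928 Bond=51.6953
V0=6.3560

No-arbitrage ⇒ martingale measure with p* = (R−d)/(u−d) = 0.7321.
Payoff layer (t=1): V(1,0)=25.3900, V(1,1)=0.0000
Node (0,0) S=92.0000: V=(p*·0.0000+(1−p*)·25.3900)/1.07=6.3560; Δ=(0.0000−25.3900)/(112.2400−60.7200)=-0.4928; B=V−Δ·S=51.6953
Self-financing check: at every node Δ·S+B equals the discounted successor values.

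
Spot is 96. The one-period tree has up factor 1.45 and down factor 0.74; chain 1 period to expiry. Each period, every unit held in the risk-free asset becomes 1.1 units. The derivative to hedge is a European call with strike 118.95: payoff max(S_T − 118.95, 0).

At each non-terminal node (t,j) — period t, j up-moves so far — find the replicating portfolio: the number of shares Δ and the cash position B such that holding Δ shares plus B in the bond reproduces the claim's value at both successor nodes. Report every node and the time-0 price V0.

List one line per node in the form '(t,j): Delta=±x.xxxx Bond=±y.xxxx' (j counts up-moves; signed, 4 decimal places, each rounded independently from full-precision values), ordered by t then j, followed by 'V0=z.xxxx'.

The replicating-portfolio and risk-neutral prices coincide; use p* = (1.1−0.74)/(1.45−0.74) = 0.5070 for the latter.
At expiry t=1: V(1,0)=0.0000, V(1,1)=20.2500
Node (0,0) S=96.0000: V=(p*·20.2500+(1−p*)·0.0000)/1.1=9.3342; Δ=(20.2500−0.0000)/(139.2000−71.0400)=0.2971; B=V−Δ·S=-19.1869
Root portfolio cost Δ·96+B reproduces V0=9.3342.

(0,0): Delta=0.2971 Bond=-19.1869
V0=9.3342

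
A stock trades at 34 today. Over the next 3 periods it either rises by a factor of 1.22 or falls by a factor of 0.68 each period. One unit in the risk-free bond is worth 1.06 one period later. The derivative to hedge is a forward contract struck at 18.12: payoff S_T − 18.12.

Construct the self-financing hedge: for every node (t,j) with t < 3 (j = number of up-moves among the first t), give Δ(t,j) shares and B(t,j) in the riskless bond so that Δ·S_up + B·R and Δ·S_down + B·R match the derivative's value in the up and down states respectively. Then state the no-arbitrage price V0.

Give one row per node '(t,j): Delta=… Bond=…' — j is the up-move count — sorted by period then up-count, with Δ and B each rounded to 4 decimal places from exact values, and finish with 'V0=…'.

No-arbitrage ⇒ martingale measure with p* = (R−d)/(u−d) = 0.7037.
Payoff layer (t=3): V(3,0)=-7.4293, V(3,1)=1.0604, V(3,2)=16.2918, V(3,3)=43.6188
(2,0): S=15.7216. Δ = (V_up−V_dn)/(S_up−S_dn) = (1.0604−-7.4293)/(19.1804−10.6907) = 1.0000. V = [p*·1.0604 + (1−p*)·-7.4293]/1.06 = -1.3727. B = V − Δ·S = -17.0943.
(2,1): S=28.2064. Δ = (V_up−V_dn)/(S_up−S_dn) = (16.2918−1.0604)/(34.4118−19.1804) = 1.0000. V = [p*·16.2918 + (1−p*)·1.0604]/1.06 = 11.1121. B = V − Δ·S = -17.0943.
(2,2): S=50.6056. Δ = (V_up−V_dn)/(S_up−S_dn) = (43.6188−16.2918)/(61.7388−34.4118) = 1.0000. V = [p*·43.6188 + (1−p*)·16.2918]/1.06 = 33.5113. B = V − Δ·S = -17.0943.
(1,0): S=23.1200. Δ = (V_up−V_dn)/(S_up−S_dn) = (11.1121−-1.3727)/(28.2064−15.7216) = 1.0000. V = [p*·11.1121 + (1−p*)·-1.3727]/1.06 = 6.9933. B = V − Δ·S = -16.1267.
(1,1): S=41.4800. Δ = (V_up−V_dn)/(S_up−S_dn) = (33.5113−11.1121)/(50.6056−28.2064) = 1.0000. V = [p*·33.5113 + (1−p*)·11.1121]/1.06 = 25.3533. B = V − Δ·S = -16.1267.
(0,0): S=34.0000. Δ = (V_up−V_dn)/(S_up−S_dn) = (25.3533−6.9933)/(41.4800−23.1200) = 1.0000. V = [p*·25.3533 + (1−p*)·6.9933]/1.06 = 18.7861. B = V − Δ·S = -15.2139.
Each (Δ,B) replicates both successor values, so the strategy is self-financing and V0 is arbitrage-free.

(0,0): Delta=1.0000 Bond=-15.2139
(1,0): Delta=1.0000 Bond=-16.1267
(1,1): Delta=1.0000 Bond=-16.1267
(2,0): Delta=1.0000 Bond=-17.0943
(2,1): Delta=1.0000 Bond=-17.0943
(2,2): Delta=1.0000 Bond=-17.0943
V0=18.7861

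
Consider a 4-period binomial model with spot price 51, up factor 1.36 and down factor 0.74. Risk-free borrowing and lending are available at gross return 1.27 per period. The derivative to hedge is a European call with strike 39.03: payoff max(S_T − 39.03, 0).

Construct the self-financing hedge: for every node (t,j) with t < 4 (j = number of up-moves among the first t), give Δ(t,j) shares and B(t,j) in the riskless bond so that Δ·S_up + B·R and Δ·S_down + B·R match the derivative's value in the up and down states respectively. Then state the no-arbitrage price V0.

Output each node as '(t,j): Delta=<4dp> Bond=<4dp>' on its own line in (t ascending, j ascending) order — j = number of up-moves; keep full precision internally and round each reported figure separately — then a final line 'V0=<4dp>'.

(0,0): Delta=0.9903 Bond=-14.4596
(1,0): Delta=0.9210 Bond=-15.7494
(1,1): Delta=0.9967 Bond=-18.8076
(2,0): Delta=0.4908 Bond=-7.9863
(2,1): Delta=0.9608 Bond=-22.0421
(2,2): Delta=1.0000 Bond=-24.1986
(3,0): Delta=0.0000 Bond=0.0000
(3,1): Delta=0.5361 Bond=-11.8649
(3,2): Delta=1.0000 Bond=-30.7323
(3,3): Delta=1.0000 Bond=-30.7323
V0=36.0448

Since d<R<u, set p* = (R−d)/(u−d) = 0.8548; price each node as the discounted p*-expectation of its children.
At expiry t=4: V(4,0)=0.0000, V(4,1)=0.0000, V(4,2)=12.6249, V(4,3)=55.9033, V(4,4)=135.4420
(3,0): S=20.6664. Δ = (V_up−V_dn)/(S_up−S_dn) = (0.0000−0.0000)/(28.1063−15.2932) = 0.0000. V = [p*·0.0000 + (1−p*)·0.0000]/1.27 = 0.0000. B = V − Δ·S = 0.0000.
(3,1): S=37.9815. Δ = (V_up−V_dn)/(S_up−S_dn) = (12.6249−0.0000)/(51.6549−28.1063) = 0.5361. V = [p*·12.6249 + (1−p*)·0.0000]/1.27 = 8.4978. B = V − Δ·S = -11.8649.
(3,2): S=69.8039. Δ = (V_up−V_dn)/(S_up−S_dn) = (55.9033−12.6249)/(94.9333−51.6549) = 1.0000. V = [p*·55.9033 + (1−p*)·12.6249]/1.27 = 39.0716. B = V − Δ·S = -30.7323.
(3,3): S=128.2883. Δ = (V_up−V_dn)/(S_up−S_dn) = (135.4420−55.9033)/(174.4720−94.9333) = 1.0000. V = [p*·135.4420 + (1−p*)·55.9033]/1.27 = 97.5560. B = V − Δ·S = -30.7323.
(2,0): S=27.9276. Δ = (V_up−V_dn)/(S_up−S_dn) = (8.4978−0.0000)/(37.9815−20.6664) = 0.4908. V = [p*·8.4978 + (1−p*)·0.0000]/1.27 = 5.7199. B = V − Δ·S = -7.9863.
(2,1): S=51.3264. Δ = (V_up−V_dn)/(S_up−S_dn) = (39.0716−8.4978)/(69.8039−37.9815) = 0.9608. V = [p*·39.0716 + (1−p*)·8.4978]/1.27 = 27.2705. B = V − Δ·S = -22.0421.
(2,2): S=94.3296. Δ = (V_up−V_dn)/(S_up−S_dn) = (97.5560−39.0716)/(128.2883−69.8039) = 1.0000. V = [p*·97.5560 + (1−p*)·39.0716]/1.27 = 70.1310. B = V − Δ·S = -24.1986.
(1,0): S=37.7400. Δ = (V_up−V_dn)/(S_up−S_dn) = (27.2705−5.7199)/(51.3264−27.9276) = 0.9210. V = [p*·27.2705 + (1−p*)·5.7199]/1.27 = 19.0096. B = V − Δ·S = -15.7494.
(1,1): S=69.3600. Δ = (V_up−V_dn)/(S_up−S_dn) = (70.1310−27.2705)/(94.3296−51.3264) = 0.9967. V = [p*·70.1310 + (1−p*)·27.2705]/1.27 = 50.3223. B = V − Δ·S = -18.8076.
(0,0): S=51.0000. Δ = (V_up−V_dn)/(S_up−S_dn) = (50.3223−19.0096)/(69.3600−37.7400) = 0.9903. V = [p*·50.3223 + (1−p*)·19.0096]/1.27 = 36.0448. B = V − Δ·S = -14.4596.
Check: Δ(0,0)·S0 + B(0,0) = 36.0448 = V0.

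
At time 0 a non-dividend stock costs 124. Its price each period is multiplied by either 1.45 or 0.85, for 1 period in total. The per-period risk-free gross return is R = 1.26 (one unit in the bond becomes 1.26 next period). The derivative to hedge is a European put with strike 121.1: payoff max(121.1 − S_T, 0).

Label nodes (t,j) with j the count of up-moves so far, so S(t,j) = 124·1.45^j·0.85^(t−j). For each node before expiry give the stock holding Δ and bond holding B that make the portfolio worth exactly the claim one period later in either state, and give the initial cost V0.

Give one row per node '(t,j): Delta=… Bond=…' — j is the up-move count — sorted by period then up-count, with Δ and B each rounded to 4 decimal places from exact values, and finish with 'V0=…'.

(0,0): Delta=-0.2110 Bond=30.1124
V0=3.9458

Risk-neutral probability p* = (R−d)/(u−d) = (1.26−0.85)/(1.45−0.85) = 0.6833.
Terminal payoffs: V(1,0)=15.7000, V(1,1)=0.0000
(0,0): S=124.0000. Δ = (V_up−V_dn)/(S_up−S_dn) = (0.0000−15.7000)/(179.8000−105.4000) = -0.2110. V = [p*·0.0000 + (1−p*)·15.7000]/1.26 = 3.9458. B = V − Δ·S = 30.1124.
Root portfolio cost Δ·124+B reproduces V0=3.9458.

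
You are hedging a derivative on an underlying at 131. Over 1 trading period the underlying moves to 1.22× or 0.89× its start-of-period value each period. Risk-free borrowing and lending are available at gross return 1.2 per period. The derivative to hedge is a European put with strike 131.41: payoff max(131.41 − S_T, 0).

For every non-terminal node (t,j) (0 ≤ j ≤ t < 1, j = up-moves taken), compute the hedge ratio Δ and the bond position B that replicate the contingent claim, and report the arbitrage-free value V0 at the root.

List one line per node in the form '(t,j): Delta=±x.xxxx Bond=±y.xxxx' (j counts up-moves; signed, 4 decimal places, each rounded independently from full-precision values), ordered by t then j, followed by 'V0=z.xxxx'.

(0,0): Delta=-0.3428 Bond=45.6576
V0=0.7485

Risk-neutral probability p* = (R−d)/(u−d) = (1.2−0.89)/(1.22−0.89) = 0.9394.
At expiry t=1: V(1,0)=14.8200, V(1,1)=0.0000
Node (0,0) S=131.0000: V=(p*·0.0000+(1−p*)·14.8200)/1.2=0.7485; Δ=(0.0000−14.8200)/(159.8200−116.5900)=-0.3428; B=V−Δ·S=45.6576
The time-0 hedge costs 0.7485, which is the no-arbitrage price.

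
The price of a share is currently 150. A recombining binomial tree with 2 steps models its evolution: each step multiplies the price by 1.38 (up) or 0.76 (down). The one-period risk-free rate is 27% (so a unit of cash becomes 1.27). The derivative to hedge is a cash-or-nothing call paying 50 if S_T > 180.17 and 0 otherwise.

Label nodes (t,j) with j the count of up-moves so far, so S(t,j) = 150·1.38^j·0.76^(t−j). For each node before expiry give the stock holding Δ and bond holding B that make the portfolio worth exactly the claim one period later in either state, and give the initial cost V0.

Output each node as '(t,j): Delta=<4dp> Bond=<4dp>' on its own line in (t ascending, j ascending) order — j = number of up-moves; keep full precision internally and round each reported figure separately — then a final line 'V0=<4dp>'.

Since d<R<u, set p* = (R−d)/(u−d) = 0.8226; price each node as the discounted p*-expectation of its children.
Payoff layer (t=2): V(2,0)=0.0000, V(2,1)=0.0000, V(2,2)=50.0000
(1,0): S=114.0000. Δ = (V_up−V_dn)/(S_up−S_dn) = (0.0000−0.0000)/(157.3200−86.6400) = 0.0000. V = [p*·0.0000 + (1−p*)·0.0000]/1.27 = 0.0000. B = V − Δ·S = 0.0000.
(1,1): S=207.0000. Δ = (V_up−V_dn)/(S_up−S_dn) = (50.0000−0.0000)/(285.6600−157.3200) = 0.3896. V = [p*·50.0000 + (1−p*)·0.0000]/1.27 = 32.3851. B = V − Δ·S = -48.2601.
(0,0): S=150.0000. Δ = (V_up−V_dn)/(S_up−S_dn) = (32.3851−0.0000)/(207.0000−114.0000) = 0.3482. V = [p*·32.3851 + (1−p*)·0.0000]/1.27 = 20.9758. B = V − Δ·S = -31.2581.
The time-0 hedge costs 20.9758, which is the no-arbitrage price.

(0,0): Delta=0.3482 Bond=-31.2581
(1,0): Delta=0.0000 Bond=0.0000
(1,1): Delta=0.3896 Bond=-48.2601
V0=20.9758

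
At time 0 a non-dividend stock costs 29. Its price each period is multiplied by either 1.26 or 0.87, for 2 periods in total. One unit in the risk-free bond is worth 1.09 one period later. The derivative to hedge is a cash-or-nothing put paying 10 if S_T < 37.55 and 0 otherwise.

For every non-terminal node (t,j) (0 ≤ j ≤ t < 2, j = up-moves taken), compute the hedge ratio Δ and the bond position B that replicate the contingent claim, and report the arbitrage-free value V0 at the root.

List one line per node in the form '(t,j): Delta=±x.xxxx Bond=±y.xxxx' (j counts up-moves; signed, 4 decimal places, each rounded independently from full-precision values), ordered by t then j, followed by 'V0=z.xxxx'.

(0,0): Delta=-0.4576 Bond=19.0084
(1,0): Delta=0.0000 Bond=9.1743
(1,1): Delta=-0.7017 Bond=29.6401
V0=5.7385

Risk-neutral probability p* = (R−d)/(u−d) = (1.09−0.87)/(1.26−0.87) = 0.5641.
At expiry t=2: V(2,0)=10.0000, V(2,1)=10.0000, V(2,2)=0.0000
  t=1,j=0: stock 25.2300 → up 31.7898 (V=10.0000), down 21.9501 (V=10.0000). Price 9.1743; hedge Δ=0.0000, bond B=9.1743.
  t=1,j=1: stock 36.5400 → up 46.0404 (V=0.0000), down 31.7898 (V=10.0000). Price 3.9991; hedge Δ=-0.7017, bond B=29.6401.
  t=0,j=0: stock 29.0000 → up 36.5400 (V=3.9991), down 25.2300 (V=9.1743). Price 5.7385; hedge Δ=-0.4576, bond B=19.0084.
The time-0 hedge costs 5.7385, which is the no-arbitrage price.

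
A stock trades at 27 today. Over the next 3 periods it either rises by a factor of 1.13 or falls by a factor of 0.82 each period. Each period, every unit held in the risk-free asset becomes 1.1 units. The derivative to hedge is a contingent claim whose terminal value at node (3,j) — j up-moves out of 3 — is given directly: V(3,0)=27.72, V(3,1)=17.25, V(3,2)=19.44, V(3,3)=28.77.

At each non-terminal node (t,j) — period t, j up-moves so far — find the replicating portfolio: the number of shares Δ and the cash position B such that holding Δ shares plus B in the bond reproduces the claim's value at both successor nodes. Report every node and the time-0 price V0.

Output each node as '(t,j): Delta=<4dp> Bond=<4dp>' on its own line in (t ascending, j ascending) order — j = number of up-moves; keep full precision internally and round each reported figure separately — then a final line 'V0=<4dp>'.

The replicating-portfolio and risk-neutral prices coincide; use p* = (1.1−0.82)/(1.13−0.82) = 0.9032 for the latter.
Terminal values V(3,·): V(3,0)=27.7200, V(3,1)=17.2500, V(3,2)=19.4400, V(3,3)=28.7700
(2,0): S=18.1548. Δ = (V_up−V_dn)/(S_up−S_dn) = (17.2500−27.7200)/(20.5149−14.8869) = -1.8603. V = [p*·17.2500 + (1−p*)·27.7200]/1.1 = 16.6029. B = V − Δ·S = 50.3771.
(2,1): S=25.0182. Δ = (V_up−V_dn)/(S_up−S_dn) = (19.4400−17.2500)/(28.2706−20.5149) = 0.2824. V = [p*·19.4400 + (1−p*)·17.2500]/1.1 = 17.4801. B = V − Δ·S = 10.4155.
(2,2): S=34.4763. Δ = (V_up−V_dn)/(S_up−S_dn) = (28.7700−19.4400)/(38.9582−28.2706) = 0.8730. V = [p*·28.7700 + (1−p*)·19.4400]/1.1 = 25.3337. B = V − Δ·S = -4.7630.
(1,0): S=22.1400. Δ = (V_up−V_dn)/(S_up−S_dn) = (17.4801−16.6029)/(25.0182−18.1548) = 0.1278. V = [p*·17.4801 + (1−p*)·16.6029]/1.1 = 15.8138. B = V − Δ·S = 12.9844.
(1,1): S=30.5100. Δ = (V_up−V_dn)/(S_up−S_dn) = (25.3337−17.4801)/(34.4763−25.0182) = 0.8304. V = [p*·25.3337 + (1−p*)·17.4801]/1.1 = 22.3397. B = V − Δ·S = -2.9947.
(0,0): S=27.0000. Δ = (V_up−V_dn)/(S_up−S_dn) = (22.3397−15.8138)/(30.5100−22.1400) = 0.7797. V = [p*·22.3397 + (1−p*)·15.8138]/1.1 = 19.7347. B = V − Δ·S = -1.3167.
Check: Δ(0,0)·S0 + B(0,0) = 19.7347 = V0.

(0,0): Delta=0.7797 Bond=-1.3167
(1,0): Delta=0.1278 Bond=12.9844
(1,1): Delta=0.8304 Bond=-2.9947
(2,0): Delta=-1.8603 Bond=50.3771
(2,1): Delta=0.2824 Bond=10.4155
(2,2): Delta=0.8730 Bond=-4.7630
V0=19.7347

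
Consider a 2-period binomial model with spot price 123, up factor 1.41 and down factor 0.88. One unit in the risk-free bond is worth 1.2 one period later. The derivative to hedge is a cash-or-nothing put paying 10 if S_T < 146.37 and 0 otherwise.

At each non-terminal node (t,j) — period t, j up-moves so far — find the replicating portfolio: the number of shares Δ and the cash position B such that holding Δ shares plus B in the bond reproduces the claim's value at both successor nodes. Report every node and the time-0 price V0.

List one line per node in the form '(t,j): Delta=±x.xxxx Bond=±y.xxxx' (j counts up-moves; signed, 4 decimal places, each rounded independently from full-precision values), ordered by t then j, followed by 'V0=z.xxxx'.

Under the risk-neutral measure, an up-move has probability p* = (R−d)/(u−d) = 0.6038 and values discount at R = 1.2.
Terminal payoffs: V(2,0)=10.0000, V(2,1)=0.0000, V(2,2)=0.0000
  t=1,j=0: stock 108.2400 → up 152.6184 (V=0.0000), down 95.2512 (V=10.0000). Price 3.3019; hedge Δ=-0.1743, bond B=22.1698.
  t=1,j=1: stock 173.4300 → up 244.5363 (V=0.0000), down 152.6184 (V=0.0000). Price 0.0000; hedge Δ=0.0000, bond B=0.0000.
  t=0,j=0: stock 123.0000 → up 173.4300 (V=0.0000), down 108.2400 (V=3.3019). Price 1.0902; hedge Δ=-0.0507, bond B=7.3202.
Self-financing check: at every node Δ·S+B equals the discounted successor values.

(0,0): Delta=-0.0507 Bond=7.3202
(1,0): Delta=-0.1743 Bond=22.1698
(1,1): Delta=0.0000 Bond=0.0000
V0=1.0902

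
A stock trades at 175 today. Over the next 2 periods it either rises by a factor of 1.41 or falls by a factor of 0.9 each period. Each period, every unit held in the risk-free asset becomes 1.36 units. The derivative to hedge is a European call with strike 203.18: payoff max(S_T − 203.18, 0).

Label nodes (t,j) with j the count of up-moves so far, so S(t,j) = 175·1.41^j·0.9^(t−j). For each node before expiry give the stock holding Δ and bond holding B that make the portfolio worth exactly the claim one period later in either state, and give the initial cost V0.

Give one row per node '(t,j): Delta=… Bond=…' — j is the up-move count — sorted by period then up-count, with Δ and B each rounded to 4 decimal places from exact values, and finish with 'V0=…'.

Under the risk-neutral measure, an up-move has probability p* = (R−d)/(u−d) = 0.9020 and values discount at R = 1.36.
At expiry t=2: V(2,0)=0.0000, V(2,1)=18.8950, V(2,2)=144.7375
(1,0): S=157.5000. Δ = (V_up−V_dn)/(S_up−S_dn) = (18.8950−0.0000)/(222.0750−141.7500) = 0.2352. V = [p*·18.8950 + (1−p*)·0.0000]/1.36 = 12.5313. B = V − Δ·S = -24.5177.
(1,1): S=246.7500. Δ = (V_up−V_dn)/(S_up−S_dn) = (144.7375−18.8950)/(347.9175−222.0750) = 1.0000. V = [p*·144.7375 + (1−p*)·18.8950]/1.36 = 97.3529. B = V − Δ·S = -149.3971.
(0,0): S=175.0000. Δ = (V_up−V_dn)/(S_up−S_dn) = (97.3529−12.5313)/(246.7500−157.5000) = 0.9504. V = [p*·97.3529 + (1−p*)·12.5313]/1.36 = 65.4685. B = V − Δ·S = -100.8485.
Root portfolio cost Δ·175+B reproduces V0=65.4685.

(0,0): Delta=0.9504 Bond=-100.8485
(1,0): Delta=0.2352 Bond=-24.5177
(1,1): Delta=1.0000 Bond=-149.3971
V0=65.4685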